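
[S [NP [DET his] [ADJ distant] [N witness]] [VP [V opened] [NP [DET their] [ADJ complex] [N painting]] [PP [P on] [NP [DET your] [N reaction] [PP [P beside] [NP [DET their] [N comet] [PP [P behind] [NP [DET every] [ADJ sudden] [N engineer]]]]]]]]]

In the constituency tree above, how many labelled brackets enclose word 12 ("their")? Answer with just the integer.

7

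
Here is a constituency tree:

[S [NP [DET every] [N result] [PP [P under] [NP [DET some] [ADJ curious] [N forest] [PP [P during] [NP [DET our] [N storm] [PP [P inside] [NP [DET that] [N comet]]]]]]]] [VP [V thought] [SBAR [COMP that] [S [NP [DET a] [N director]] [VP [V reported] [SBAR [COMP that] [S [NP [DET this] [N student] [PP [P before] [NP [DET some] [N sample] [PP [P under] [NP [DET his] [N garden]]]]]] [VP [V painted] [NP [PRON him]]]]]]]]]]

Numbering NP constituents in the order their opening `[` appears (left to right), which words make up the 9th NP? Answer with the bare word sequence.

him

In left-to-right order the NP constituents are "every result under some curious forest during our storm inside that comet"; "some curious forest during our storm inside that comet"; "our storm inside that comet"; "that comet"; "a director"; "this student before some sample under his garden"; "some sample under his garden"; "his garden"; "him". Number 9 is "him".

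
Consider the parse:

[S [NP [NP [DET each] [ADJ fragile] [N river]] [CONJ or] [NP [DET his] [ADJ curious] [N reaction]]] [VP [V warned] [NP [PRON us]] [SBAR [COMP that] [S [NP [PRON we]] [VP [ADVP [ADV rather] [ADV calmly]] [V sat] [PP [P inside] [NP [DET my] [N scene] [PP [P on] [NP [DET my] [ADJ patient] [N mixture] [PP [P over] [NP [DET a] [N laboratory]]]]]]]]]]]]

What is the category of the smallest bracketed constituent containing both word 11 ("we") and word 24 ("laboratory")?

S

Word 11 lies under S → VP → SBAR → S → NP → PRON; word 24 lies under S → VP → SBAR → S → VP → PP → NP → PP → NP → PP → NP → N. The lowest shared node is the S.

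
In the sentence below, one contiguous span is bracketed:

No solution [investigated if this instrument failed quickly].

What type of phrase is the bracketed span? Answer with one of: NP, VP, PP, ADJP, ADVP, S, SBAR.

VP

The span is built around the verb "investigated" — a verb phrase (VP).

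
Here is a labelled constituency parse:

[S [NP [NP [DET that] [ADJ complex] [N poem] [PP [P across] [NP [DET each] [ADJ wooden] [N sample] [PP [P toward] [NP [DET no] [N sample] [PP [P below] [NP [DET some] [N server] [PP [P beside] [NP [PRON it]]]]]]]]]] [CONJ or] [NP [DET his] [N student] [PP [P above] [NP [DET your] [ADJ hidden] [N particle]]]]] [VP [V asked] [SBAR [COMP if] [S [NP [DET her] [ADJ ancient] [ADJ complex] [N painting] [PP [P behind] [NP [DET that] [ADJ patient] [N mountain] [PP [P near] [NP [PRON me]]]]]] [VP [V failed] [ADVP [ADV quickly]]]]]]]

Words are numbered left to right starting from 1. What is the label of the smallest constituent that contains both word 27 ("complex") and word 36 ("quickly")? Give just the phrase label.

S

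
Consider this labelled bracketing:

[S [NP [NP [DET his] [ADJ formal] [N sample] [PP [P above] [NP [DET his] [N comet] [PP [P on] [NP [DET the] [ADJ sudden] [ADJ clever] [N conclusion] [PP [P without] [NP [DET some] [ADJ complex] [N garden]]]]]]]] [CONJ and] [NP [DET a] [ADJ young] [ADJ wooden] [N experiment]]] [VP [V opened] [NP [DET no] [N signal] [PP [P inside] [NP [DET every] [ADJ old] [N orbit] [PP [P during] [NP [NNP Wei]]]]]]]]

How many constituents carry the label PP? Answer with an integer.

Scanning left to right, an opening `[PP` appears at word positions 4, 7, 12, 24, 28 — 5 in total.

5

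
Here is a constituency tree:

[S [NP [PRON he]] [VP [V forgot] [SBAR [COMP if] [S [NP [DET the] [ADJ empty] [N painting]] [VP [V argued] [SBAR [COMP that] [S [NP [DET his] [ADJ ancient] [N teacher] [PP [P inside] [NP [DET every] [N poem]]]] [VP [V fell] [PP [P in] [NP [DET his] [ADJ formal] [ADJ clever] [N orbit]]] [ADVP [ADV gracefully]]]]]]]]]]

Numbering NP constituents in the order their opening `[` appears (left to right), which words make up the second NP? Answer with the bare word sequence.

In left-to-right order the NP constituents are "he"; "the empty painting"; "his ancient teacher inside every poem"; "every poem"; "his formal clever orbit". Number 2 is "the empty painting".

the empty painting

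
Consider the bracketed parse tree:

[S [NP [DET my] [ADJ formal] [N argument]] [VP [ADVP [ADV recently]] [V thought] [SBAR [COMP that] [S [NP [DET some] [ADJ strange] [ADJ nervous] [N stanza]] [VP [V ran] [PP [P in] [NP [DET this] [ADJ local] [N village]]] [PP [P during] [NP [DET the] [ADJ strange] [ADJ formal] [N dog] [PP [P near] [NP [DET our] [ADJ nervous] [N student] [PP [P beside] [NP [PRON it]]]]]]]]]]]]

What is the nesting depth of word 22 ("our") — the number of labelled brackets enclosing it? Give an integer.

The word sits inside DET, which is inside NP, inside PP, inside NP, inside PP, inside VP, inside S, inside SBAR, inside VP, inside S — 10 brackets in all.

10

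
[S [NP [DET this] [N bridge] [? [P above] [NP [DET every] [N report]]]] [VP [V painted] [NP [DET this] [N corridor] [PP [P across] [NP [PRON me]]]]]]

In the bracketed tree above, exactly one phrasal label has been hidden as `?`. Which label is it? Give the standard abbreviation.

A constituent whose immediate children are P 'above', NP is a prepositional phrase: PP.

PP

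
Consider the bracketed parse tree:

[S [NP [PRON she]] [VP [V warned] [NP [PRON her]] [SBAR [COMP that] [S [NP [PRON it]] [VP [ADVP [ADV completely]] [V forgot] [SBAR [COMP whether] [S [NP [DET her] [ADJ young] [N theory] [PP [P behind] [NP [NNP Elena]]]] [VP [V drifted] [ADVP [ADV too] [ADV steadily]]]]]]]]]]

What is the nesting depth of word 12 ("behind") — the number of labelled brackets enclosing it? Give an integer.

The word sits inside P, which is inside PP, inside NP, inside S, inside SBAR, inside VP, inside S, inside SBAR, inside VP, inside S — 10 brackets in all.

10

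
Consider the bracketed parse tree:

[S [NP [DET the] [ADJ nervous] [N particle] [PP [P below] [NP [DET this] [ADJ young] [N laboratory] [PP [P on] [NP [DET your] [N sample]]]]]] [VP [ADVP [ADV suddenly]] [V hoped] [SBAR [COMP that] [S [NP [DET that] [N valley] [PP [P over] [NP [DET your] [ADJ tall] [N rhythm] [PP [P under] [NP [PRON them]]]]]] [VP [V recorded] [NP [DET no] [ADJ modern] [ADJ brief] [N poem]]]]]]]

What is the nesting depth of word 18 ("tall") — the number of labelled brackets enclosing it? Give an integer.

8

The word sits inside ADJ, which is inside NP, inside PP, inside NP, inside S, inside SBAR, inside VP, inside S — 8 brackets in all.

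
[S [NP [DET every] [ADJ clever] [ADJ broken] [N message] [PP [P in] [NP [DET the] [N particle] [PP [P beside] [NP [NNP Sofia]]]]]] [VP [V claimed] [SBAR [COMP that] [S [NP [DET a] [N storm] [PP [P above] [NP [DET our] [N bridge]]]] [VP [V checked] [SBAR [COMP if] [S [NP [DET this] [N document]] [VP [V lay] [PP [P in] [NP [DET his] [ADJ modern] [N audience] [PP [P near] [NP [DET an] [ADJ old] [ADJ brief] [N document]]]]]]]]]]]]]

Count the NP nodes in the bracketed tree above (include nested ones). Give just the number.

8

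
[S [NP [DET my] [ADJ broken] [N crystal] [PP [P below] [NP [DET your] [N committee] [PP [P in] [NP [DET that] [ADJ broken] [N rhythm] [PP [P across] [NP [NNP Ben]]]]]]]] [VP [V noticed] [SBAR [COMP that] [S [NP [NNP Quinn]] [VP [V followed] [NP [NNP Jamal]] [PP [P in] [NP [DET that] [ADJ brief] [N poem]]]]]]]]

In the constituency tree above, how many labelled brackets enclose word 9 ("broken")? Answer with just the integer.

7

Path from the root down to the word: S → NP → PP → NP → PP → NP → ADJ. That is 7 enclosing brackets.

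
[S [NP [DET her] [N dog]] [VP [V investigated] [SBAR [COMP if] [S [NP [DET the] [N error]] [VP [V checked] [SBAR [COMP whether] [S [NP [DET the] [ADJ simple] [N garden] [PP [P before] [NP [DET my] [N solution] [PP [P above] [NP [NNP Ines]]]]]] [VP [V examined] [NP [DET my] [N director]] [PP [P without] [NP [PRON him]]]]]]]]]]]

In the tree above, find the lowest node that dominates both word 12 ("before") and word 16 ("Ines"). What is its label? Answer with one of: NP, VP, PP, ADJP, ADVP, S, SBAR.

Word 12 lies under S → VP → SBAR → S → VP → SBAR → S → NP → PP → P; word 16 lies under S → VP → SBAR → S → VP → SBAR → S → NP → PP → NP → PP → NP → NNP. The lowest shared node is the PP.

PP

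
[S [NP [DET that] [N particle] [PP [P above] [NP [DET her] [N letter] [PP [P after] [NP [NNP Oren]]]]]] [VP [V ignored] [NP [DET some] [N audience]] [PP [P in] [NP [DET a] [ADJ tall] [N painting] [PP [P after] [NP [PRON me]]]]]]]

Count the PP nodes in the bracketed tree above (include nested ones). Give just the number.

4

The PP constituents are: [PP above her letter after Oren]; [PP after Oren]; [PP in a tall painting after me]; [PP after me]. Total: 4.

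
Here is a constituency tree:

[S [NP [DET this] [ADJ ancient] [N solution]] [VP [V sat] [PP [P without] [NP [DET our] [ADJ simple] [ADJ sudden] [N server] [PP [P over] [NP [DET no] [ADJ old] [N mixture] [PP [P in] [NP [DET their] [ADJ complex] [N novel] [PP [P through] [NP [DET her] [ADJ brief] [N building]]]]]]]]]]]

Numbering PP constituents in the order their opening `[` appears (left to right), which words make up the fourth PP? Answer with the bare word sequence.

Opening `[PP` markers occur at word positions 5, 10, 14, 18; the fourth of these opens the constituent [PP through her brief building].

through her brief building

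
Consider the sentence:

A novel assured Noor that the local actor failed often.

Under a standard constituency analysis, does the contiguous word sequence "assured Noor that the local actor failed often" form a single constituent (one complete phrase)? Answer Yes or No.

The sequence corresponds to a single VP node — the verb phrase "assured Noor that the local actor failed often".

Yes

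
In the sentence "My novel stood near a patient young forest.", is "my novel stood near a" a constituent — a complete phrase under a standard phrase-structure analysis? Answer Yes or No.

No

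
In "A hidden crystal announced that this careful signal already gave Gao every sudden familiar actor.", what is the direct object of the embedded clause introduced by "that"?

"gave" heads the VP of the embedded clause introduced by "that", and "every sudden familiar actor" is its direct object.

every sudden familiar actor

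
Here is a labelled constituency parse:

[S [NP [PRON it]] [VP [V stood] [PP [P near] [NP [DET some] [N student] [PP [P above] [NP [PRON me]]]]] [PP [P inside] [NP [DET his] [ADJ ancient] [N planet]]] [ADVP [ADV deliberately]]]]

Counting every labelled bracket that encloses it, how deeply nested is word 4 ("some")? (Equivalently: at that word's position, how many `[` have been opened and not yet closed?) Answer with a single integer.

5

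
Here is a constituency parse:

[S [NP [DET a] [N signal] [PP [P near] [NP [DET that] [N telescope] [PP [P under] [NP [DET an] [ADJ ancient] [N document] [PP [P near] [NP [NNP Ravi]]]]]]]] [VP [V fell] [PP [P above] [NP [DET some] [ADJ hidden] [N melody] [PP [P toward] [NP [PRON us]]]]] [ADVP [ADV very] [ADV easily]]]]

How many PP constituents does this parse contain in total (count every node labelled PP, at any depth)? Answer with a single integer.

5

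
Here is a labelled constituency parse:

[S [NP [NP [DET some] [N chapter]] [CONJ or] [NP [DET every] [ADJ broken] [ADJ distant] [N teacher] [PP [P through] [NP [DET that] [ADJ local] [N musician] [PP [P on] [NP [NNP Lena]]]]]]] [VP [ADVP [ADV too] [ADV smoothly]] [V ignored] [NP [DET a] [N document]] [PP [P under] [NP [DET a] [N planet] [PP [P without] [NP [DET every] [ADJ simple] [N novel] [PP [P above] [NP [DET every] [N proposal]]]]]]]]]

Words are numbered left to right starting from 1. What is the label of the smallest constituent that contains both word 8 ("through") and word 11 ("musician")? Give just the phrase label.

PP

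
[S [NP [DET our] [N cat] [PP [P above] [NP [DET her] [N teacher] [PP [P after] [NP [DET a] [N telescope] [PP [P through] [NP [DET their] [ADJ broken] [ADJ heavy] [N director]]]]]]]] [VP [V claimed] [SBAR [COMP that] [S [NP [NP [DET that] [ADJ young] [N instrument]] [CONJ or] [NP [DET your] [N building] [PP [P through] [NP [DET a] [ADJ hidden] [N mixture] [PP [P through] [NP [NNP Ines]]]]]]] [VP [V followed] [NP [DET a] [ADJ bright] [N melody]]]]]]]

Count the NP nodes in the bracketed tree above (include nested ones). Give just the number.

Listing each NP by its span: [NP our cat above her teacher after a telescope through their broken heavy director]; [NP her teacher after a telescope through their broken heavy director]; [NP a telescope through their broken heavy director]; [NP their broken heavy director]; [NP that young instrument or your building through a hidden mixture through Ines]; [NP that young instrument] … — that makes 10.

10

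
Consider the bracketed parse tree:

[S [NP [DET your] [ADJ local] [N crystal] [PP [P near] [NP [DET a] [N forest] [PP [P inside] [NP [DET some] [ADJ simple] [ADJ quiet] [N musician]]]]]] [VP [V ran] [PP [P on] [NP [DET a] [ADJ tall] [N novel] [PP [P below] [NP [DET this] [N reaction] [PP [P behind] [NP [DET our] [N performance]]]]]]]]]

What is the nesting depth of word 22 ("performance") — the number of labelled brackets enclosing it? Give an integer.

Path from the root down to the word: S → VP → PP → NP → PP → NP → PP → NP → N. That is 9 enclosing brackets.

9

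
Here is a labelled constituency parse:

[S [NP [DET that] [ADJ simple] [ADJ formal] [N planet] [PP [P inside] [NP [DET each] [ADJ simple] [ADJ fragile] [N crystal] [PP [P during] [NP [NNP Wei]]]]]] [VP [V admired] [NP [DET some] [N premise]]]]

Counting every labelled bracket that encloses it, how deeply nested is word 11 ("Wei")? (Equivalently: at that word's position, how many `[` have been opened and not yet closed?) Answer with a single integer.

Path from the root down to the word: S → NP → PP → NP → PP → NP → NNP. That is 7 enclosing brackets.

7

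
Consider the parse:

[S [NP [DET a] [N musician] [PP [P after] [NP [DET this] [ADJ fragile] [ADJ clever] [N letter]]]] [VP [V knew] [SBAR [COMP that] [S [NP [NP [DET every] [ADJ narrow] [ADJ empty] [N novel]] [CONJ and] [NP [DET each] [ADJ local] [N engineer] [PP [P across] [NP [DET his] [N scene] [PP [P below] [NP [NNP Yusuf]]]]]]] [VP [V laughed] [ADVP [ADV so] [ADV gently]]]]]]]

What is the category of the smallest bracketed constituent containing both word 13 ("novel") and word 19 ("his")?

NP

Both words fall inside [NP every narrow empty novel and each local engineer across his scene below Yusuf] (words 10–22), and no smaller constituent contains them both. Label: NP.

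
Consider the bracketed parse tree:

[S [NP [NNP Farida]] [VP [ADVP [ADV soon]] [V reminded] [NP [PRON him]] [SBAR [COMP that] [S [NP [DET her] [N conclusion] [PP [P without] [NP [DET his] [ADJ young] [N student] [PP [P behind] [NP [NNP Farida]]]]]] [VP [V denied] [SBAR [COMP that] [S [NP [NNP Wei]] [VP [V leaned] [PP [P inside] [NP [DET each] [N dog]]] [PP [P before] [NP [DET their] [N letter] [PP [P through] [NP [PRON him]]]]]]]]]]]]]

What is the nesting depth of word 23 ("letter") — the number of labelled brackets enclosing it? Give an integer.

11

The word sits inside N, which is inside NP, inside PP, inside VP, inside S, inside SBAR, inside VP, inside S, inside SBAR, inside VP, inside S — 11 brackets in all.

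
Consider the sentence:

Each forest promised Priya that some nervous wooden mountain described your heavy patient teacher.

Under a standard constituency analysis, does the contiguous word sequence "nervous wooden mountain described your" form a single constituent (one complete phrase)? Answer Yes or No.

No

The sequence begins inside the noun phrase "some nervous wooden mountain" and ends inside the verb phrase "described your heavy patient teacher"; it crosses a phrase boundary, so no single node in the tree spans exactly those words.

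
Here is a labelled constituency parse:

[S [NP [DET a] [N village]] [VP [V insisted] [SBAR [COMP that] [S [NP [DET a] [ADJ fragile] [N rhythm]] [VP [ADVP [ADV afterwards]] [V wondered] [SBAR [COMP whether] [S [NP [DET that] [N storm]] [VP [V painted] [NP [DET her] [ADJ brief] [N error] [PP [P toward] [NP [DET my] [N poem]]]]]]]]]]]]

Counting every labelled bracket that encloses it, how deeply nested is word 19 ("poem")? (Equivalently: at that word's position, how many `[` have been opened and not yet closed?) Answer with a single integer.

12

Path from the root down to the word: S → VP → SBAR → S → VP → SBAR → S → VP → NP → PP → NP → N. That is 12 enclosing brackets.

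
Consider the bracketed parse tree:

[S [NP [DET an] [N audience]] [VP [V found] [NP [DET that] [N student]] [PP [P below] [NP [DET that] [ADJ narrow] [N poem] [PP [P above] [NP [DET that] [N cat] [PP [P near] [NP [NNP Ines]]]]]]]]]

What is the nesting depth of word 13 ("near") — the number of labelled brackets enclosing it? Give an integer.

Counting open brackets not yet closed at "near": [S [VP [PP [NP [PP [NP [PP [P = 8.

8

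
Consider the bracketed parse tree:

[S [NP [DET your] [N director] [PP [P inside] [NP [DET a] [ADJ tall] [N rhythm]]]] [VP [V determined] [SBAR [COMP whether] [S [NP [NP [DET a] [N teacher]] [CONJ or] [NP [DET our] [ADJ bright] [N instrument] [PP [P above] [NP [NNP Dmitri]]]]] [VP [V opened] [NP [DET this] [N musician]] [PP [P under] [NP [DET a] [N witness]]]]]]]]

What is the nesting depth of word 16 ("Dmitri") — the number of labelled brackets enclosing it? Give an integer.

9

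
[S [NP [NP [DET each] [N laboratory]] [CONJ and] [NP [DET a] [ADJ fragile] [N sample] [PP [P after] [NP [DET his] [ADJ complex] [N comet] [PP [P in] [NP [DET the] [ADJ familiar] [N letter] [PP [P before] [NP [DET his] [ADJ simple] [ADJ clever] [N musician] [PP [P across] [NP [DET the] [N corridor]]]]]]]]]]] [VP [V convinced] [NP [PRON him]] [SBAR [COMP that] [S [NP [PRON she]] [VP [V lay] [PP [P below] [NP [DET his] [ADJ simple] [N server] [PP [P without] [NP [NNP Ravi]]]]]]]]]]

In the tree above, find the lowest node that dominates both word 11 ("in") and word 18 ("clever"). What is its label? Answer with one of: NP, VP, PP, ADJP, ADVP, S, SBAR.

PP

Word 11 lies under S → NP → NP → PP → NP → PP → P; word 18 lies under S → NP → NP → PP → NP → PP → NP → PP → NP → ADJ. The lowest shared node is the PP.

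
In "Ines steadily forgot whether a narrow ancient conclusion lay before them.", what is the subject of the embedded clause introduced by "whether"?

a narrow ancient conclusion

"a narrow ancient conclusion" is the NP that combines with the VP headed by "lay" to form the embedded clause introduced by "whether" — the subject.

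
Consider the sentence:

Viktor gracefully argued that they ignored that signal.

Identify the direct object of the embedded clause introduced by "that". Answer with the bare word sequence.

Within the embedded clause introduced by "that", the direct object of "ignored" is "that signal".

that signal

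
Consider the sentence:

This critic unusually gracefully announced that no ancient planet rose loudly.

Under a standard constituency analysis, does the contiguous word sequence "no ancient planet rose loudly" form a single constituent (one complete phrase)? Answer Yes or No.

Yes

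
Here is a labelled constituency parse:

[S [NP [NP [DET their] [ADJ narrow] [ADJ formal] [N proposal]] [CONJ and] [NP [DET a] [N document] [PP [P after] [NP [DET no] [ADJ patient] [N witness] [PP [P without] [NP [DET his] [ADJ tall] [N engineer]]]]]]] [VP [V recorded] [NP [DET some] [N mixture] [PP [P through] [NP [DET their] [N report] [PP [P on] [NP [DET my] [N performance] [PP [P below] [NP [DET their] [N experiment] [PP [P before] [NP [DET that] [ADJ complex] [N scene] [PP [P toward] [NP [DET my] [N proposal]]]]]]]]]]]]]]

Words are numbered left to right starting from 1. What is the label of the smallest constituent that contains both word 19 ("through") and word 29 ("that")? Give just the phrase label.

PP

Both words fall inside [PP through their report on my performance below their experiment before that complex scene toward my proposal] (words 19–34), and no smaller constituent contains them both. Label: PP.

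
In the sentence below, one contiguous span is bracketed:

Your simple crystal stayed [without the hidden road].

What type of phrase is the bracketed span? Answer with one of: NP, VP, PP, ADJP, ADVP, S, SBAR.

"without" is the head of the bracketed span, so the span is a prepositional phrase: PP.

PP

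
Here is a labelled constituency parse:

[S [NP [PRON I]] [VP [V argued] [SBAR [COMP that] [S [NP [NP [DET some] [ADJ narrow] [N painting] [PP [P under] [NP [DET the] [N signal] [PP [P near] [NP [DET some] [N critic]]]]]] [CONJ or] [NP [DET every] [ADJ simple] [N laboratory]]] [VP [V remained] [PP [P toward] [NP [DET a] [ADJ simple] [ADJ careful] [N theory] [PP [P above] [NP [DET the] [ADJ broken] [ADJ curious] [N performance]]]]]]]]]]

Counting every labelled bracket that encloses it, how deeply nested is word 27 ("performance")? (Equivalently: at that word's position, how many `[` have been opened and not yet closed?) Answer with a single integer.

10

The word sits inside N, which is inside NP, inside PP, inside NP, inside PP, inside VP, inside S, inside SBAR, inside VP, inside S — 10 brackets in all.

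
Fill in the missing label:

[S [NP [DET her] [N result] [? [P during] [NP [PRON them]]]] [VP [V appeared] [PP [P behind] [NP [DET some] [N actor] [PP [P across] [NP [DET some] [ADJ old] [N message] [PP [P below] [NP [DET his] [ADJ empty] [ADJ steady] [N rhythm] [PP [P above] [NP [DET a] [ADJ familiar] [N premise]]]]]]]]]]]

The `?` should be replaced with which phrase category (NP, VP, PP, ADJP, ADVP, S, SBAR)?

PP

A constituent whose immediate children are P 'during', NP is a prepositional phrase: PP.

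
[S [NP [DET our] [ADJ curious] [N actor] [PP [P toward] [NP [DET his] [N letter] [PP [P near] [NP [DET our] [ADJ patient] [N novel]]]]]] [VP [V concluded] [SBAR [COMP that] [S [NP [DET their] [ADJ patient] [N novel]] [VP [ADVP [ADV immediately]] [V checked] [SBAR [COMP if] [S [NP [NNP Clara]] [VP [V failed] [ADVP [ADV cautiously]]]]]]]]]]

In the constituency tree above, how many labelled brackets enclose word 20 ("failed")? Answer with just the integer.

9

The word sits inside V, which is inside VP, inside S, inside SBAR, inside VP, inside S, inside SBAR, inside VP, inside S — 9 brackets in all.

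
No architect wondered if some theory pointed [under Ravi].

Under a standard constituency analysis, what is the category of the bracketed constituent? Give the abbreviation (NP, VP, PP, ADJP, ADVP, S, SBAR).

PP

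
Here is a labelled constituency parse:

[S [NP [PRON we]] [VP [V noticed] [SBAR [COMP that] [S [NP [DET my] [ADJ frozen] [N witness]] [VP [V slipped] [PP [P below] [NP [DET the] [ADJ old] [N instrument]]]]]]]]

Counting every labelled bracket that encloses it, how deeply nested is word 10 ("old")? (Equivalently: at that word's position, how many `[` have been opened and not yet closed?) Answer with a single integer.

8

Path from the root down to the word: S → VP → SBAR → S → VP → PP → NP → ADJ. That is 8 enclosing brackets.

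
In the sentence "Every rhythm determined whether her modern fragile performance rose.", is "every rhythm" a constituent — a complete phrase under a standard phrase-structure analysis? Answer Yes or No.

These words form the whole noun phrase headed by "rhythm", so yes — one constituent.

Yes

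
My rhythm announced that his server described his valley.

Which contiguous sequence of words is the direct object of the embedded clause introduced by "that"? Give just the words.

his valley

The verb of the embedded clause introduced by "that" is "described"; its direct object is the NP "his valley".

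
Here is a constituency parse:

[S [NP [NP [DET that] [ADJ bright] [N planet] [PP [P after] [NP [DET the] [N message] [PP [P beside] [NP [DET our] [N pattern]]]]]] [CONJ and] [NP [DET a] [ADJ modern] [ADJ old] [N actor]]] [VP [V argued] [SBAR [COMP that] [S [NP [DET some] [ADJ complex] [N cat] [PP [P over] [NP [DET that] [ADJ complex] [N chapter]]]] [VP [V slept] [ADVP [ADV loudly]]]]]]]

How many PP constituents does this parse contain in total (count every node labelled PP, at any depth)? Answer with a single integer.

3

Listing each PP by its span: [PP after the message beside our pattern]; [PP beside our pattern]; [PP over that complex chapter] — that makes 3.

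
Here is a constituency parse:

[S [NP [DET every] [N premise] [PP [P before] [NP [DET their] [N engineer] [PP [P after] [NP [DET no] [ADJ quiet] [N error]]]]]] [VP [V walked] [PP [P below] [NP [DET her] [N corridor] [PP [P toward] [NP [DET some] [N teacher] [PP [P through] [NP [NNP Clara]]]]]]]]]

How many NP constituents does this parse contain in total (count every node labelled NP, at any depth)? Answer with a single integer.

The NP constituents are: [NP every premise before their engineer after no quiet error]; [NP their engineer after no quiet error]; [NP no quiet error]; [NP her corridor toward some teacher through Clara]; [NP some teacher through Clara]; [NP Clara]. Total: 6.

6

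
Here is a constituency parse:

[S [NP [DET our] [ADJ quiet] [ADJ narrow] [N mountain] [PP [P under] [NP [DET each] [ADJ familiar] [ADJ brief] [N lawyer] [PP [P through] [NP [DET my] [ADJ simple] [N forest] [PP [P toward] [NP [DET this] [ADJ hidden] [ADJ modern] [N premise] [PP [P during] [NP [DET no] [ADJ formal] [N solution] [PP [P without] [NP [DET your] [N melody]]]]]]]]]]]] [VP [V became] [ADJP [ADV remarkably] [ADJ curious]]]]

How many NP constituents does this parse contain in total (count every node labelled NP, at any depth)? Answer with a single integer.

6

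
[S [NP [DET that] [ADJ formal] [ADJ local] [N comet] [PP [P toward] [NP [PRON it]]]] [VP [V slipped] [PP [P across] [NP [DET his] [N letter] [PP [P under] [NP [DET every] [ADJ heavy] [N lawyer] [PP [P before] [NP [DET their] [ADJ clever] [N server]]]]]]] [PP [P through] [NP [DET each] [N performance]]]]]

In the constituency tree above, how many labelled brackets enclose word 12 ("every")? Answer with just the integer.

7

Counting open brackets not yet closed at "every": [S [VP [PP [NP [PP [NP [DET = 7.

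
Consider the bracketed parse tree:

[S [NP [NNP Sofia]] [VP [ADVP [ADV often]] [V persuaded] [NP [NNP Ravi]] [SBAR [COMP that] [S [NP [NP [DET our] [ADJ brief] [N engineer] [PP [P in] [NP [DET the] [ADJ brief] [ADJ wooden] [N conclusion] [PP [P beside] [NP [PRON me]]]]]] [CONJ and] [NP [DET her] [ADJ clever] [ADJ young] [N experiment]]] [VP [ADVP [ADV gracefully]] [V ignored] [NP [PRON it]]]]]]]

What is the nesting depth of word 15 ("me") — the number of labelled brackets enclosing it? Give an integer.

11

Path from the root down to the word: S → VP → SBAR → S → NP → NP → PP → NP → PP → NP → PRON. That is 11 enclosing brackets.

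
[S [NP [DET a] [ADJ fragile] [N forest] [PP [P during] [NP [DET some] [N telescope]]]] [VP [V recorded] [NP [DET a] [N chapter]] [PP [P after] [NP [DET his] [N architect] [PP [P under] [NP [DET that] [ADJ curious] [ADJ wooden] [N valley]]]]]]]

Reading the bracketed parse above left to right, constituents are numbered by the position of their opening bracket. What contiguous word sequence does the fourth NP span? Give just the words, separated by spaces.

In left-to-right order the NP constituents are "a fragile forest during some telescope"; "some telescope"; "a chapter"; "his architect under that curious wooden valley"; "that curious wooden valley". Number 4 is "his architect under that curious wooden valley".

his architect under that curious wooden valley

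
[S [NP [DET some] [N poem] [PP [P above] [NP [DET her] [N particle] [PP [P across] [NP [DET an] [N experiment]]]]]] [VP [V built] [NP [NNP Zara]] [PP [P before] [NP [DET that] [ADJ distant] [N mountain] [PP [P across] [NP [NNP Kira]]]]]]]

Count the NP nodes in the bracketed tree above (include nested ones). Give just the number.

6

Scanning left to right, an opening `[NP` appears at word positions 1, 4, 7, 10, 12, 16 — 6 in total.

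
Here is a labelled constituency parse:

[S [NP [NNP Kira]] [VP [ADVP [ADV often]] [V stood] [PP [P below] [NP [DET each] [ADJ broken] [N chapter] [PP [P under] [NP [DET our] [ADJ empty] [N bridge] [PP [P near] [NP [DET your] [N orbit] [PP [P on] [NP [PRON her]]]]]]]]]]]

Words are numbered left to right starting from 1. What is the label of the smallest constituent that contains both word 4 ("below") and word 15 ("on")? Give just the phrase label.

PP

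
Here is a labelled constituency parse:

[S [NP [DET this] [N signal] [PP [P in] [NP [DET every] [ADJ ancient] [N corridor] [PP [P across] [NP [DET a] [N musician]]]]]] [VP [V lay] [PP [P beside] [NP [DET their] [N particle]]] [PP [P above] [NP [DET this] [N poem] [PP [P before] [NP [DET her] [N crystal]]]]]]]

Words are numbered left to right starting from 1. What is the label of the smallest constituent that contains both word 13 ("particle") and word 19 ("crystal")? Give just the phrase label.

VP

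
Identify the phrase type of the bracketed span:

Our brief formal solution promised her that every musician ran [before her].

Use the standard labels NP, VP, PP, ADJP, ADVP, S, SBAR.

PP

"before" is the head of the bracketed span, so the span is a prepositional phrase: PP.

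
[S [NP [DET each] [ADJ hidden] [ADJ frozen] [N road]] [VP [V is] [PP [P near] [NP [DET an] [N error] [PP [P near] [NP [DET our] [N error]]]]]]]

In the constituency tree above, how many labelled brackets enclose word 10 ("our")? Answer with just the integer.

The word sits inside DET, which is inside NP, inside PP, inside NP, inside PP, inside VP, inside S — 7 brackets in all.

7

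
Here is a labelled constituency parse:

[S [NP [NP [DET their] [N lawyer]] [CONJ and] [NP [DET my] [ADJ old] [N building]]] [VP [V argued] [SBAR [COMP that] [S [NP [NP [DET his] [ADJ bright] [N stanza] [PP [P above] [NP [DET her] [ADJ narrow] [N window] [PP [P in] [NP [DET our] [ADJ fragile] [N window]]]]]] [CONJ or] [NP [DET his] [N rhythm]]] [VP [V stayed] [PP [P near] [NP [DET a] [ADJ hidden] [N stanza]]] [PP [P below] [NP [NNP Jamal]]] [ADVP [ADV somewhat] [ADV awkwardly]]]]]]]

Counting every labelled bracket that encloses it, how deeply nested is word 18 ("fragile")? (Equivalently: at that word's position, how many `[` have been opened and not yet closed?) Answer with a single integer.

11

Counting open brackets not yet closed at "fragile": [S [VP [SBAR [S [NP [NP [PP [NP [PP [NP [ADJ = 11.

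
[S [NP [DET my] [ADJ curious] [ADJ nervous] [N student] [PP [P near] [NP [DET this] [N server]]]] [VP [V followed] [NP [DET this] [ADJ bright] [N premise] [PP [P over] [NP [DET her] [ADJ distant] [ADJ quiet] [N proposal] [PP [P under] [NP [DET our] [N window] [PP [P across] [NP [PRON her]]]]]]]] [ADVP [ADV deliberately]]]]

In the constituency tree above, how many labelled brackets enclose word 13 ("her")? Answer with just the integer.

6

Path from the root down to the word: S → VP → NP → PP → NP → DET. That is 6 enclosing brackets.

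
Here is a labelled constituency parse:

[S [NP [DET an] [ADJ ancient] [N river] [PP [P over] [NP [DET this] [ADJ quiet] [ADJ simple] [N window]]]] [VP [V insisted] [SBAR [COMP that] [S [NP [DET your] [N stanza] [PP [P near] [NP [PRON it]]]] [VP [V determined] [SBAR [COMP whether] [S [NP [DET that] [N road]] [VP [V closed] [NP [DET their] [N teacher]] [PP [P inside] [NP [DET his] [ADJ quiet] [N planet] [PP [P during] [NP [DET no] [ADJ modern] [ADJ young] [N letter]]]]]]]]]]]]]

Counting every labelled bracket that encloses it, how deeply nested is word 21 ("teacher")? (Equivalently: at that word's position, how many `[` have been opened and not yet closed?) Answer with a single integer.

10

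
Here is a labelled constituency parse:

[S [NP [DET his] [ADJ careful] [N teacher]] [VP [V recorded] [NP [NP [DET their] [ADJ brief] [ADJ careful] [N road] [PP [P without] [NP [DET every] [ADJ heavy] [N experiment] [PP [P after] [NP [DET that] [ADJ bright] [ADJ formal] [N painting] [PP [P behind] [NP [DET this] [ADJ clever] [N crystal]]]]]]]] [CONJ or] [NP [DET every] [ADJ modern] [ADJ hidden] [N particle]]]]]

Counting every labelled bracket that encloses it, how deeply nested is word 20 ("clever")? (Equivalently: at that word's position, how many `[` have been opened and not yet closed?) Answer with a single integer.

Counting open brackets not yet closed at "clever": [S [VP [NP [NP [PP [NP [PP [NP [PP [NP [ADJ = 11.

11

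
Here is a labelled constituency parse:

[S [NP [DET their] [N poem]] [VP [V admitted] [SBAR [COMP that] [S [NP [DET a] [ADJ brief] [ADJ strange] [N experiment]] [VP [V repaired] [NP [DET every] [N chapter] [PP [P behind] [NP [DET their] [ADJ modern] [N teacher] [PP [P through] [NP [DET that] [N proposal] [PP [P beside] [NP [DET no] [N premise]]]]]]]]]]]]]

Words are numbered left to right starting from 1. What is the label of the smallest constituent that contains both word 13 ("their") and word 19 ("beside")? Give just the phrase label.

NP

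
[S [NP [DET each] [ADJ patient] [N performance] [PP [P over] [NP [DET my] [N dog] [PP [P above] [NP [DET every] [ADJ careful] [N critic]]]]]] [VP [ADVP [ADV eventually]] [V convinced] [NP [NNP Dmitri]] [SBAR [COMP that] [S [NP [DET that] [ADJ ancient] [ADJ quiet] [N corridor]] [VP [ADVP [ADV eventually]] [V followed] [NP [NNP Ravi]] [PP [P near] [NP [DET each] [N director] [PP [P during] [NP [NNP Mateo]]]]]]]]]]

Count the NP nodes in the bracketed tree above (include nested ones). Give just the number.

Scanning left to right, an opening `[NP` appears at word positions 1, 5, 8, 13, 15, 21, 23, 26 — 8 in total.

8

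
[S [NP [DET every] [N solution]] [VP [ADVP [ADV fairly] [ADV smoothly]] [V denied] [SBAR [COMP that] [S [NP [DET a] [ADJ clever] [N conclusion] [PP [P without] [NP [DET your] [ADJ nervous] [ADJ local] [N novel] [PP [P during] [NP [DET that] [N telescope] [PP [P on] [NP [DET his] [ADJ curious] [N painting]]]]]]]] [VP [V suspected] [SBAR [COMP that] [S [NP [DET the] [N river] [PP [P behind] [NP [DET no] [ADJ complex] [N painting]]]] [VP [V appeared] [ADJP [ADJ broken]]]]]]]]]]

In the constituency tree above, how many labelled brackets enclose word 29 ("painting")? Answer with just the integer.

Counting open brackets not yet closed at "painting": [S [VP [SBAR [S [VP [SBAR [S [NP [PP [NP [N = 11.

11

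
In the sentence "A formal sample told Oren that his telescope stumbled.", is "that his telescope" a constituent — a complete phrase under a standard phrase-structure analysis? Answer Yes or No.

No

"that" belongs to the complementizer "that" while "telescope" belongs to the clause "his telescope stumbled"; a span that runs across that boundary is not a single phrase.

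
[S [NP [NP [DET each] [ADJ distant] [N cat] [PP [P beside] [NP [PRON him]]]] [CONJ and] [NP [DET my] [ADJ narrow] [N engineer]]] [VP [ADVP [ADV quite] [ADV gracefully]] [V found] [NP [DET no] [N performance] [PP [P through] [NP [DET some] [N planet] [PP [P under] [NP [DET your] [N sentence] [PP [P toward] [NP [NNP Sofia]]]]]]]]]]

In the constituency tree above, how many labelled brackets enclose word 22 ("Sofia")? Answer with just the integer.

10

Path from the root down to the word: S → VP → NP → PP → NP → PP → NP → PP → NP → NNP. That is 10 enclosing brackets.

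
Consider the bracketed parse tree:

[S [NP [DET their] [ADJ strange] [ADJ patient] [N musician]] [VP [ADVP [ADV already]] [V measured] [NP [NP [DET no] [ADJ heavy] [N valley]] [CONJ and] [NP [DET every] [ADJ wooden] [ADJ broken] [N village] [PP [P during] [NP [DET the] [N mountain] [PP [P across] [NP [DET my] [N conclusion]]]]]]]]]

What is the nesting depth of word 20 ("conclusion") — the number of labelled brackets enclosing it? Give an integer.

9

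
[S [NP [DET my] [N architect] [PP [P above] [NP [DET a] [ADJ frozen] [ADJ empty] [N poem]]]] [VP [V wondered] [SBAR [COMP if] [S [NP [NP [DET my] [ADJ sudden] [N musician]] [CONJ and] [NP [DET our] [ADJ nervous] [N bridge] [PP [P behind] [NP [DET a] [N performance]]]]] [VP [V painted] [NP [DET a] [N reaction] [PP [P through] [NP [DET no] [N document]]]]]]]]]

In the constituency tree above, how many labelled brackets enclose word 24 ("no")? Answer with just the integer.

9

Path from the root down to the word: S → VP → SBAR → S → VP → NP → PP → NP → DET. That is 9 enclosing brackets.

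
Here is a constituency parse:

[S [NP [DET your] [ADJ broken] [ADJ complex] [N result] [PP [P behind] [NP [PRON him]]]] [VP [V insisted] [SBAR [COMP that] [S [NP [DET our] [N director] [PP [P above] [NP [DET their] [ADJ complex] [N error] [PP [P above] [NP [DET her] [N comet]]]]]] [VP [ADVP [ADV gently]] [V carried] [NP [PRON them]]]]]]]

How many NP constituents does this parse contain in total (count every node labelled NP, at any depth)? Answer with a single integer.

6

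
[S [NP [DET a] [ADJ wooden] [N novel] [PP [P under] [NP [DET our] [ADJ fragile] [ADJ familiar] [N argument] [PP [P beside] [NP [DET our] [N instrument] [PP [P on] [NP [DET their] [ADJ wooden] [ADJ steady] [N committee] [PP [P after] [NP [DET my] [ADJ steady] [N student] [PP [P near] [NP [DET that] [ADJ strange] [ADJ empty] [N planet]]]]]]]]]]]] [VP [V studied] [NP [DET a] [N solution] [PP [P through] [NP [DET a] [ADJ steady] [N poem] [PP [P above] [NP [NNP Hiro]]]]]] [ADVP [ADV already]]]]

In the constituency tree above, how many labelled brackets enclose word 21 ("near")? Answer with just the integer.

12

Path from the root down to the word: S → NP → PP → NP → PP → NP → PP → NP → PP → NP → PP → P. That is 12 enclosing brackets.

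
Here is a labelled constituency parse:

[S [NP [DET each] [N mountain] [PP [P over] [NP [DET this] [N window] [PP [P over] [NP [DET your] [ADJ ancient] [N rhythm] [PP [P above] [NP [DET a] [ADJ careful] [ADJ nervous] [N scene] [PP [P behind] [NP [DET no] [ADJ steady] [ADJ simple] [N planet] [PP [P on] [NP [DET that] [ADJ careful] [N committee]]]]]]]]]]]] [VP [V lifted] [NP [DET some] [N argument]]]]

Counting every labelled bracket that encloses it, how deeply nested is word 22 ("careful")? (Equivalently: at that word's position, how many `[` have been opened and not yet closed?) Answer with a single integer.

13

Path from the root down to the word: S → NP → PP → NP → PP → NP → PP → NP → PP → NP → PP → NP → ADJ. That is 13 enclosing brackets.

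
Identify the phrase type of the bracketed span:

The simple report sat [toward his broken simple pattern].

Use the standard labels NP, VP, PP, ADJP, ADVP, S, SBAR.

PP

"toward" is the head of the bracketed span, so the span is a prepositional phrase: PP.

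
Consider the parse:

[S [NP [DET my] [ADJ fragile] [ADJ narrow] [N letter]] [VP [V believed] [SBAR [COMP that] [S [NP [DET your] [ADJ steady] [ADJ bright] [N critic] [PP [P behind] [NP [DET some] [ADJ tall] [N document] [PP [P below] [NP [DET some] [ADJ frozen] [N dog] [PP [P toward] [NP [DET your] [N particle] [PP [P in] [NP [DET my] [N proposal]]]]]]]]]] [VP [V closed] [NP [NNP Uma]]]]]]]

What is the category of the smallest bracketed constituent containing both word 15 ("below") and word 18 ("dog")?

PP

Both words fall inside [PP below some frozen dog toward your particle in my proposal] (words 15–24), and no smaller constituent contains them both. Label: PP.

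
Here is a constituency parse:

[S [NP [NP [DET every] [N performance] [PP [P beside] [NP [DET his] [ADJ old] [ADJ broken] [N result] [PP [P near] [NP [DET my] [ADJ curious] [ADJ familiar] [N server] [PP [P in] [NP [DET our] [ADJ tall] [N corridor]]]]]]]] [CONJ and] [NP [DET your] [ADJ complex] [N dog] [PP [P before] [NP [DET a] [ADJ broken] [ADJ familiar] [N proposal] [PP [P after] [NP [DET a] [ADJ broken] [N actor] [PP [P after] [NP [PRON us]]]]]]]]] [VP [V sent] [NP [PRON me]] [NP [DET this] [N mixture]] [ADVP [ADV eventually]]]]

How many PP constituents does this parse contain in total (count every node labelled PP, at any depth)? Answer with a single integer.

Listing each PP by its span: [PP beside his old broken result near my curious familiar server in our tall corridor]; [PP near my curious familiar server in our tall corridor]; [PP in our tall corridor]; [PP before a broken familiar proposal after a broken actor after us]; [PP after a broken actor after us]; [PP after us] — that makes 6.

6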